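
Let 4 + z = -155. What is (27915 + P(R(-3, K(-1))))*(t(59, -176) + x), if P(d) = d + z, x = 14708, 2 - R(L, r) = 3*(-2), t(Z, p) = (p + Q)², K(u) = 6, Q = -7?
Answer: 1338141508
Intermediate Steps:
z = -159 (z = -4 - 155 = -159)
t(Z, p) = (-7 + p)² (t(Z, p) = (p - 7)² = (-7 + p)²)
R(L, r) = 8 (R(L, r) = 2 - 3*(-2) = 2 - 1*(-6) = 2 + 6 = 8)
P(d) = -159 + d (P(d) = d - 159 = -159 + d)
(27915 + P(R(-3, K(-1))))*(t(59, -176) + x) = (27915 + (-159 + 8))*((-7 - 176)² + 14708) = (27915 - 151)*((-183)² + 14708) = 27764*(33489 + 14708) = 27764*48197 = 1338141508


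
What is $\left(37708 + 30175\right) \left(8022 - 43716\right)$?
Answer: $-2423015802$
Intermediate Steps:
$\left(37708 + 30175\right) \left(8022 - 43716\right) = 67883 \left(-35694\right) = -2423015802$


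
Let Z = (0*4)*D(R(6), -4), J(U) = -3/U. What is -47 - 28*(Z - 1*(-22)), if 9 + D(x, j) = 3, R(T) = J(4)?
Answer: -663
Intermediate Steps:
R(T) = -¾ (R(T) = -3/4 = -3*¼ = -¾)
D(x, j) = -6 (D(x, j) = -9 + 3 = -6)
Z = 0 (Z = (0*4)*(-6) = 0*(-6) = 0)
-47 - 28*(Z - 1*(-22)) = -47 - 28*(0 - 1*(-22)) = -47 - 28*(0 + 22) = -47 - 28*22 = -47 - 616 = -663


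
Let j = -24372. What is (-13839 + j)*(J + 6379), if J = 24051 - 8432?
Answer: -840565578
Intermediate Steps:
J = 15619
(-13839 + j)*(J + 6379) = (-13839 - 24372)*(15619 + 6379) = -38211*21998 = -840565578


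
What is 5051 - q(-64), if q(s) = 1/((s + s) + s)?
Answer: 969793/192 ≈ 5051.0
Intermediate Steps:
q(s) = 1/(3*s) (q(s) = 1/(2*s + s) = 1/(3*s))
5051 - q(-64) = 5051 - 1/(3*(-64)) = 5051 - (-1)/(3*64) = 5051 - 1*(-1/192) = 5051 + 1/192 = 969793/192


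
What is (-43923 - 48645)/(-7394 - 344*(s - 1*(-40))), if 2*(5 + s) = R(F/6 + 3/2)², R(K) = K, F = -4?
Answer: 833112/175981 ≈ 4.7341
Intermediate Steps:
s = -335/72 (s = -5 + (-4/6 + 3/2)²/2 = -5 + (-4*⅙ + 3*(½))²/2 = -5 + (-⅔ + 3/2)²/2 = -5 + (⅚)²/2 = -5 + (½)*(25/36) = -5 + 25/72 = -335/72 ≈ -4.6528)
(-43923 - 48645)/(-7394 - 344*(s - 1*(-40))) = (-43923 - 48645)/(-7394 - 344*(-335/72 - 1*(-40))) = -92568/(-7394 - 344*(-335/72 + 40)) = -92568/(-7394 - 344*2545/72) = -92568/(-7394 - 109435/9) = -92568/(-175981/9) = -92568*(-9/175981) = 833112/175981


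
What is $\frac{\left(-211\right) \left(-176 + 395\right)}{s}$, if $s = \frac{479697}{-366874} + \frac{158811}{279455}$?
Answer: $\frac{1579189088839010}{25263366107} \approx 62509.0$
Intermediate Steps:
$s = - \frac{75790098321}{102524773670}$ ($s = 479697 \left(- \frac{1}{366874}\right) + 158811 \cdot \frac{1}{279455} = - \frac{479697}{366874} + \frac{158811}{279455} = - \frac{75790098321}{102524773670} \approx -0.73924$)
$\frac{\left(-211\right) \left(-176 + 395\right)}{s} = \frac{\left(-211\right) \left(-176 + 395\right)}{- \frac{75790098321}{102524773670}} = \left(-211\right) 219 \left(- \frac{102524773670}{75790098321}\right) = \left(-46209\right) \left(- \frac{102524773670}{75790098321}\right) = \frac{1579189088839010}{25263366107}$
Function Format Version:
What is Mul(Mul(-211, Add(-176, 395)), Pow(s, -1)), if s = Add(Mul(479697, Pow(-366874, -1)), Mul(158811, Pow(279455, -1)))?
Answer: Rational(1579189088839010, 25263366107) ≈ 62509.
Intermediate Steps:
s = Rational(-75790098321, 102524773670) (s = Add(Mul(479697, Rational(-1, 366874)), Mul(158811, Rational(1, 279455))) = Add(Rational(-479697, 366874), Rational(158811, 279455)) = Rational(-75790098321, 102524773670) ≈ -0.73924)
Mul(Mul(-211, Add(-176, 395)), Pow(s, -1)) = Mul(Mul(-211, Add(-176, 395)), Pow(Rational(-75790098321, 102524773670), -1)) = Mul(Mul(-211, 219), Rational(-102524773670, 75790098321)) = Mul(-46209, Rational(-102524773670, 75790098321)) = Rational(1579189088839010, 25263366107)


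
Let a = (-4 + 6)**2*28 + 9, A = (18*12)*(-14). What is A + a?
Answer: -2903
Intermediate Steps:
A = -3024 (A = 216*(-14) = -3024)
a = 121 (a = 2**2*28 + 9 = 4*28 + 9 = 112 + 9 = 121)
A + a = -3024 + 121 = -2903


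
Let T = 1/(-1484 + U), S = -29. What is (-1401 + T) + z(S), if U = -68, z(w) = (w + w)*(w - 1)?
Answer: 526127/1552 ≈ 339.00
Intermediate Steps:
z(w) = 2*w*(-1 + w) (z(w) = (2*w)*(-1 + w) = 2*w*(-1 + w))
T = -1/1552 (T = 1/(-1484 - 68) = 1/(-1552) = -1/1552 ≈ -0.00064433)
(-1401 + T) + z(S) = (-1401 - 1/1552) + 2*(-29)*(-1 - 29) = -2174353/1552 + 2*(-29)*(-30) = -2174353/1552 + 1740 = 526127/1552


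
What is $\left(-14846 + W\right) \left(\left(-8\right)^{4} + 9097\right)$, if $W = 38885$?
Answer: $317146527$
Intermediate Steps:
$\left(-14846 + W\right) \left(\left(-8\right)^{4} + 9097\right) = \left(-14846 + 38885\right) \left(\left(-8\right)^{4} + 9097\right) = 24039 \left(4096 + 9097\right) = 24039 \cdot 13193 = 317146527$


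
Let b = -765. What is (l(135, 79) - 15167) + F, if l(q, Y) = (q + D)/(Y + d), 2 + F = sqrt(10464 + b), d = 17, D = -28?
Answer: -1456117/96 + sqrt(9699) ≈ -15069.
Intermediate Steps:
F = -2 + sqrt(9699) (F = -2 + sqrt(10464 - 765) = -2 + sqrt(9699) ≈ 96.484)
l(q, Y) = (-28 + q)/(17 + Y) (l(q, Y) = (q - 28)/(Y + 17) = (-28 + q)/(17 + Y))
(l(135, 79) - 15167) + F = ((-28 + 135)/(17 + 79) - 15167) + (-2 + sqrt(9699)) = (107/96 - 15167) + (-2 + sqrt(9699)) = -1455925/96 + (-2 + sqrt(9699)) = -1456117/96 + sqrt(9699)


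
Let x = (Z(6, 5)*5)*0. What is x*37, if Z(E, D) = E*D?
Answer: 0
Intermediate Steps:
Z(E, D) = D*E
x = 0 (x = ((5*6)*5)*0 = (30*5)*0 = 150*0 = 0)
x*37 = 0*37 = 0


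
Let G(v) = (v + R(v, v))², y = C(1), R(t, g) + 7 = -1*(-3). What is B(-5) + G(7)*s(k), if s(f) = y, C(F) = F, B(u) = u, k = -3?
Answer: 4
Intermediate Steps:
R(t, g) = -4 (R(t, g) = -7 - 1*(-3) = -7 + 3 = -4)
y = 1
s(f) = 1
G(v) = (-4 + v)² (G(v) = (v - 4)² = (-4 + v)²)
B(-5) + G(7)*s(k) = -5 + (-4 + 7)²*1 = -5 + 3²*1 = -5 + 9*1 = -5 + 9 = 4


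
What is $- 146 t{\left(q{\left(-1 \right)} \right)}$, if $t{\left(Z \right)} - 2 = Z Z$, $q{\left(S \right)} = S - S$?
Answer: $-292$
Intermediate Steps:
$q{\left(S \right)} = 0$
$t{\left(Z \right)} = 2 + Z^{2}$ ($t{\left(Z \right)} = 2 + Z Z = 2 + Z^{2}$)
$- 146 t{\left(q{\left(-1 \right)} \right)} = - 146 \left(2 + 0^{2}\right) = - 146 \left(2 + 0\right) = \left(-146\right) 2 = -292$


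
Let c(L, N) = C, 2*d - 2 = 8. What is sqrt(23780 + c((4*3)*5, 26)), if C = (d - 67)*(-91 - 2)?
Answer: sqrt(29546) ≈ 171.89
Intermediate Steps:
d = 5 (d = 1 + (1/2)*8 = 1 + 4 = 5)
C = 5766 (C = (5 - 67)*(-91 - 2) = -62*(-93) = 5766)
c(L, N) = 5766
sqrt(23780 + c((4*3)*5, 26)) = sqrt(23780 + 5766) = sqrt(29546)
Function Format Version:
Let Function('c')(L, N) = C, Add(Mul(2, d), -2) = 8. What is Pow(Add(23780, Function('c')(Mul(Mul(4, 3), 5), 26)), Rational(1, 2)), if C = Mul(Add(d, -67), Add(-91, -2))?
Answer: Pow(29546, Rational(1, 2)) ≈ 171.89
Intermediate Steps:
d = 5 (d = Add(1, Mul(Rational(1, 2), 8)) = Add(1, 4) = 5)
C = 5766 (C = Mul(Add(5, -67), Add(-91, -2)) = Mul(-62, -93) = 5766)
Function('c')(L, N) = 5766
Pow(Add(23780, Function('c')(Mul(Mul(4, 3), 5), 26)), Rational(1, 2)) = Pow(Add(23780, 5766), Rational(1, 2)) = Pow(29546, Rational(1, 2))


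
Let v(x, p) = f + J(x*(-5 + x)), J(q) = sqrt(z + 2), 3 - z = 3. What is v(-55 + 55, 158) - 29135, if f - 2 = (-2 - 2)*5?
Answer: -29153 + sqrt(2) ≈ -29152.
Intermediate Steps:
z = 0 (z = 3 - 1*3 = 3 - 3 = 0)
J(q) = sqrt(2) (J(q) = sqrt(0 + 2) = sqrt(2))
f = -18 (f = 2 + (-2 - 2)*5 = 2 - 4*5 = 2 - 20 = -18)
v(x, p) = -18 + sqrt(2)
v(-55 + 55, 158) - 29135 = (-18 + sqrt(2)) - 29135 = -29153 + sqrt(2)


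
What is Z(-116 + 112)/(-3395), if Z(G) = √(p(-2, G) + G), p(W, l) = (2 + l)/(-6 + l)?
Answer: -I*√95/16975 ≈ -0.00057419*I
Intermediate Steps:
p(W, l) = (2 + l)/(-6 + l)
Z(G) = √(G + (2 + G)/(-6 + G)) (Z(G) = √((2 + G)/(-6 + G) + G) = √(G + (2 + G)/(-6 + G)))
Z(-116 + 112)/(-3395) = √((2 + (-116 + 112) + (-116 + 112)*(-6 + (-116 + 112)))/(-6 + (-116 + 112)))/(-3395) = √((2 - 4 - 4*(-6 - 4))/(-6 - 4))*(-1/3395) = √((2 - 4 - 4*(-10))/(-10))*(-1/3395) = √(-(2 - 4 + 40)/10)*(-1/3395) = √(-⅒*38)*(-1/3395) = √(-19/5)*(-1/3395) = (I*√95/5)*(-1/3395) = -I*√95/16975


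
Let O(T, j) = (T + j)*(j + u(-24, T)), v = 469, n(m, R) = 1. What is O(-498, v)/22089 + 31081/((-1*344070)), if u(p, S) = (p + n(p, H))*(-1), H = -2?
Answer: -1865246323/2533387410 ≈ -0.73627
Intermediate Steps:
u(p, S) = -1 - p (u(p, S) = (p + 1)*(-1) = (1 + p)*(-1) = -1 - p)
O(T, j) = (23 + j)*(T + j) (O(T, j) = (T + j)*(j + (-1 - 1*(-24))) = (T + j)*(j + (-1 + 24)) = (T + j)*(j + 23) = (T + j)*(23 + j) = (23 + j)*(T + j))
O(-498, v)/22089 + 31081/((-1*344070)) = (469**2 + 23*(-498) + 23*469 - 498*469)/22089 + 31081/((-1*344070)) = (219961 - 11454 + 10787 - 233562)*(1/22089) + 31081/(-344070) = -14268*1/22089 + 31081*(-1/344070) = -4756/7363 - 31081/344070 = -1865246323/2533387410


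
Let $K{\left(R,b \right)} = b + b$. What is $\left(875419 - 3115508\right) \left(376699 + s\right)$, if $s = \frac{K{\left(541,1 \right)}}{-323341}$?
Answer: $- \frac{272847838638270773}{323341} \approx -8.4384 \cdot 10^{11}$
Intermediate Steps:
$K{\left(R,b \right)} = 2 b$
$s = - \frac{2}{323341}$ ($s = \frac{2 \cdot 1}{-323341} = 2 \left(- \frac{1}{323341}\right) = - \frac{2}{323341} \approx -6.1854 \cdot 10^{-6}$)
$\left(875419 - 3115508\right) \left(376699 + s\right) = \left(875419 - 3115508\right) \left(376699 - \frac{2}{323341}\right) = \left(-2240089\right) \frac{121802231357}{323341} = - \frac{272847838638270773}{323341}$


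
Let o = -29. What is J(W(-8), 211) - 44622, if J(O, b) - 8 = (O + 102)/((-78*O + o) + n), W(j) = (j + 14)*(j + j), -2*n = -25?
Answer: -222222330/4981 ≈ -44614.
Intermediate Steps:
n = 25/2 (n = -½*(-25) = 25/2 ≈ 12.500)
W(j) = 2*j*(14 + j) (W(j) = (14 + j)*(2*j) = 2*j*(14 + j))
J(O, b) = 8 + (102 + O)/(-33/2 - 78*O) (J(O, b) = 8 + (O + 102)/((-78*O - 29) + 25/2) = 8 + (102 + O)/((-29 - 78*O) + 25/2) = 8 + (102 + O)/(-33/2 - 78*O))
J(W(-8), 211) - 44622 = 2*(30 + 623*(2*(-8)*(14 - 8)))/(3*(11 + 52*(2*(-8)*(14 - 8)))) - 44622 = 2*(30 + 623*(2*(-8)*6))/(3*(11 + 52*(2*(-8)*6))) - 44622 = 2*(30 + 623*(-96))/(3*(11 + 52*(-96))) - 44622 = 2*(30 - 59808)/(3*(11 - 4992)) - 44622 = (⅔)*(-59778)/(-4981) - 44622 = (⅔)*(-1/4981)*(-59778) - 44622 = 39852/4981 - 44622 = -222222330/4981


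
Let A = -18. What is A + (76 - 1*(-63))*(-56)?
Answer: -7802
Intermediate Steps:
A + (76 - 1*(-63))*(-56) = -18 + (76 - 1*(-63))*(-56) = -18 + (76 + 63)*(-56) = -18 + 139*(-56) = -18 - 7784 = -7802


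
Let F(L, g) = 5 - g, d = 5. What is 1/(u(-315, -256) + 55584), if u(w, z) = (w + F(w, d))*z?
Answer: 1/136224 ≈ 7.3409e-6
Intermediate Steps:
u(w, z) = w*z (u(w, z) = (w + (5 - 1*5))*z = (w + (5 - 5))*z = (w + 0)*z = w*z)
1/(u(-315, -256) + 55584) = 1/(-315*(-256) + 55584) = 1/(80640 + 55584) = 1/136224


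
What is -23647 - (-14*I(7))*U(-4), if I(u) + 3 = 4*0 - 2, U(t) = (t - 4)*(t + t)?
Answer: -28127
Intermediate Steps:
U(t) = 2*t*(-4 + t) (U(t) = (-4 + t)*(2*t) = 2*t*(-4 + t))
I(u) = -5 (I(u) = -3 + (4*0 - 2) = -3 + (0 - 2) = -3 - 2 = -5)
-23647 - (-14*I(7))*U(-4) = -23647 - (-14*(-5))*2*(-4)*(-4 - 4) = -23647 - 70*2*(-4)*(-8) = -23647 - 70*64 = -23647 - 1*4480 = -23647 - 4480 = -28127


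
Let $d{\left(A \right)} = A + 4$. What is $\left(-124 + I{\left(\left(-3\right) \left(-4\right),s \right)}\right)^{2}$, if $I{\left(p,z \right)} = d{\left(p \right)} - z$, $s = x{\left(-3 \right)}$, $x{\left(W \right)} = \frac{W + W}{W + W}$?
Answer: $11881$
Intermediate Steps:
$d{\left(A \right)} = 4 + A$
$x{\left(W \right)} = 1$ ($x{\left(W \right)} = \frac{2 W}{2 W} = 2 W \frac{1}{2 W} = 1$)
$s = 1$
$I{\left(p,z \right)} = 4 + p - z$ ($I{\left(p,z \right)} = \left(4 + p\right) - z = 4 + p - z$)
$\left(-124 + I{\left(\left(-3\right) \left(-4\right),s \right)}\right)^{2} = \left(-124 - -15\right)^{2} = \left(-124 + \left(4 + 12 - 1\right)\right)^{2} = \left(-124 + 15\right)^{2} = \left(-109\right)^{2} = 11881$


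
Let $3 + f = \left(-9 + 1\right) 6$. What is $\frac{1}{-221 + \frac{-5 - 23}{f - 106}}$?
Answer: $- \frac{157}{34669} \approx -0.0045285$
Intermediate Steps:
$f = -51$ ($f = -3 + \left(-9 + 1\right) 6 = -3 - 48 = -51$)
$\frac{1}{-221 + \frac{-5 - 23}{f - 106}} = \frac{1}{-221 + \frac{-5 - 23}{-51 - 106}} = \frac{1}{-221 - \frac{28}{-157}} = \frac{1}{-221 - - \frac{28}{157}} = \frac{1}{-221 + \frac{28}{157}} = \frac{1}{- \frac{34669}{157}} = - \frac{157}{34669}$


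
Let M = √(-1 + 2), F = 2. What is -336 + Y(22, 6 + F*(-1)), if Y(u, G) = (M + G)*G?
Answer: -316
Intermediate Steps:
M = 1 (M = √1 = 1)
Y(u, G) = G*(1 + G) (Y(u, G) = (1 + G)*G = G*(1 + G))
-336 + Y(22, 6 + F*(-1)) = -336 + (6 + 2*(-1))*(1 + (6 + 2*(-1))) = -336 + (6 - 2)*(1 + (6 - 2)) = -336 + 4*(1 + 4) = -336 + 4*5 = -336 + 20 = -316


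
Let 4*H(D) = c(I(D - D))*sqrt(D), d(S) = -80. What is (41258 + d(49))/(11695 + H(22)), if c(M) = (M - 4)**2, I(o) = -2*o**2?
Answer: 160525570/45590891 - 54904*sqrt(22)/45590891 ≈ 3.5154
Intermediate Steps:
c(M) = (-4 + M)**2
H(D) = 4*sqrt(D) (H(D) = ((-4 - 2*(D - D)**2)**2*sqrt(D))/4 = ((-4 - 2*0**2)**2*sqrt(D))/4 = ((-4 - 2*0)**2*sqrt(D))/4 = ((-4 + 0)**2*sqrt(D))/4 = ((-4)**2*sqrt(D))/4 = (16*sqrt(D))/4 = 4*sqrt(D))
(41258 + d(49))/(11695 + H(22)) = (41258 - 80)/(11695 + 4*sqrt(22)) = 41178/(11695 + 4*sqrt(22))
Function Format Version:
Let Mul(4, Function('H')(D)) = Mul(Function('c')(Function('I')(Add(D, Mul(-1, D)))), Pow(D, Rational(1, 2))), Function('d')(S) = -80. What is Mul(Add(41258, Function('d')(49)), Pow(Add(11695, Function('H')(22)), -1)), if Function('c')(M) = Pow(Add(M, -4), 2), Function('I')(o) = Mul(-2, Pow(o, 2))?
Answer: Add(Rational(160525570, 45590891), Mul(Rational(-54904, 45590891), Pow(22, Rational(1, 2)))) ≈ 3.5154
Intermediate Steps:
Function('c')(M) = Pow(Add(-4, M), 2)
Function('H')(D) = Mul(4, Pow(D, Rational(1, 2))) (Function('H')(D) = Mul(Rational(1, 4), Mul(Pow(Add(-4, Mul(-2, Pow(Add(D, Mul(-1, D)), 2))), 2), Pow(D, Rational(1, 2)))) = Mul(Rational(1, 4), Mul(Pow(Add(-4, Mul(-2, Pow(0, 2))), 2), Pow(D, Rational(1, 2)))) = Mul(Rational(1, 4), Mul(Pow(Add(-4, Mul(-2, 0)), 2), Pow(D, Rational(1, 2)))) = Mul(Rational(1, 4), Mul(Pow(Add(-4, 0), 2), Pow(D, Rational(1, 2)))) = Mul(Rational(1, 4), Mul(Pow(-4, 2), Pow(D, Rational(1, 2)))) = Mul(Rational(1, 4), Mul(16, Pow(D, Rational(1, 2)))) = Mul(4, Pow(D, Rational(1, 2))))
Mul(Add(41258, Function('d')(49)), Pow(Add(11695, Function('H')(22)), -1)) = Mul(Add(41258, -80), Pow(Add(11695, Mul(4, Pow(22, Rational(1, 2)))), -1)) = Mul(41178, Pow(Add(11695, Mul(4, Pow(22, Rational(1, 2)))), -1))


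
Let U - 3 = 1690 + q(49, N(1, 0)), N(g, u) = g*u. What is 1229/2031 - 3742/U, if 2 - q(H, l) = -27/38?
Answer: -23289667/14541283 ≈ -1.6016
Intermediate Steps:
q(H, l) = 103/38 (q(H, l) = 2 - (-27)/38 = 2 - 1*(-27/38) = 2 + 27/38 = 103/38)
U = 64437/38 (U = 3 + (1690 + 103/38) = 3 + 64323/38 = 64437/38 ≈ 1695.7)
1229/2031 - 3742/U = 1229/2031 - 3742/64437/38 = 1229*(1/2031) - 3742*38/64437 = 1229/2031 - 142196/64437 = -23289667/14541283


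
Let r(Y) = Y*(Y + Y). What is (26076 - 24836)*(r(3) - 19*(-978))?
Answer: 23064000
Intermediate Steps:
r(Y) = 2*Y² (r(Y) = Y*(2*Y) = 2*Y²)
(26076 - 24836)*(r(3) - 19*(-978)) = (26076 - 24836)*(2*3² - 19*(-978)) = 1240*(2*9 + 18582) = 1240*(18 + 18582) = 1240*18600 = 23064000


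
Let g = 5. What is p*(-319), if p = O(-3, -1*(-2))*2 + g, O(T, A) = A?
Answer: -2871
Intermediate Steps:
p = 9 (p = -1*(-2)*2 + 5 = 2*2 + 5 = 4 + 5 = 9)
p*(-319) = 9*(-319) = -2871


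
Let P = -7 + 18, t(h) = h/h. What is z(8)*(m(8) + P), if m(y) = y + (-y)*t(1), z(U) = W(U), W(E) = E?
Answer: 88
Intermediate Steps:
t(h) = 1
z(U) = U
P = 11
m(y) = 0 (m(y) = y - y*1 = y - y = 0)
z(8)*(m(8) + P) = 8*(0 + 11) = 8*11 = 88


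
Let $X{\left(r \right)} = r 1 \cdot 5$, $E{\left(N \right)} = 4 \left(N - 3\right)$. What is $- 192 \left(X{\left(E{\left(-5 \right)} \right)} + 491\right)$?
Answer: $-63552$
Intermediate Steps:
$E{\left(N \right)} = -12 + 4 N$ ($E{\left(N \right)} = 4 \left(-3 + N\right) = -12 + 4 N$)
$X{\left(r \right)} = 5 r$ ($X{\left(r \right)} = r 5 = 5 r$)
$- 192 \left(X{\left(E{\left(-5 \right)} \right)} + 491\right) = - 192 \left(5 \left(-12 + 4 \left(-5\right)\right) + 491\right) = - 192 \left(5 \left(-12 - 20\right) + 491\right) = - 192 \left(5 \left(-32\right) + 491\right) = - 192 \left(-160 + 491\right) = \left(-192\right) 331 = -63552$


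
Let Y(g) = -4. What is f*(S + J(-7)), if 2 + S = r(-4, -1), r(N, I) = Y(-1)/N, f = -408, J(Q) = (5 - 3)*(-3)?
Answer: 2856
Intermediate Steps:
J(Q) = -6 (J(Q) = 2*(-3) = -6)
r(N, I) = -4/N
S = -1 (S = -2 - 4/(-4) = -2 - 4*(-¼) = -2 + 1 = -1)
f*(S + J(-7)) = -408*(-1 - 6) = -408*(-7) = 2856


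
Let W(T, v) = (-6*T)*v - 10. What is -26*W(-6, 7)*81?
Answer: -509652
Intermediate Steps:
W(T, v) = -10 - 6*T*v (W(T, v) = -6*T*v - 10 = -10 - 6*T*v)
-26*W(-6, 7)*81 = -26*(-10 - 6*(-6)*7)*81 = -26*(-10 + 252)*81 = -26*242*81 = -6292*81 = -509652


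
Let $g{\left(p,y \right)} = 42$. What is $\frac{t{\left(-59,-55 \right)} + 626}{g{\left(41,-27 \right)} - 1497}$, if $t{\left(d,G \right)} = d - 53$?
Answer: $- \frac{514}{1455} \approx -0.35326$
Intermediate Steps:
$t{\left(d,G \right)} = -53 + d$
$\frac{t{\left(-59,-55 \right)} + 626}{g{\left(41,-27 \right)} - 1497} = \frac{\left(-53 - 59\right) + 626}{42 - 1497} = \frac{-112 + 626}{-1455} = 514 \left(- \frac{1}{1455}\right) = - \frac{514}{1455}$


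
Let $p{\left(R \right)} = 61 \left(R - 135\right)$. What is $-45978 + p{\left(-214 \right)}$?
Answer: $-67267$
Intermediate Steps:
$p{\left(R \right)} = -8235 + 61 R$ ($p{\left(R \right)} = 61 \left(-135 + R\right) = -8235 + 61 R$)
$-45978 + p{\left(-214 \right)} = -45978 + \left(-8235 + 61 \left(-214\right)\right) = -45978 - 21289 = -67267$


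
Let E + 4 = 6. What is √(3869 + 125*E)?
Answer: √4119 ≈ 64.179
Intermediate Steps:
E = 2 (E = -4 + 6 = 2)
√(3869 + 125*E) = √(3869 + 125*2) = √(3869 + 250) = √4119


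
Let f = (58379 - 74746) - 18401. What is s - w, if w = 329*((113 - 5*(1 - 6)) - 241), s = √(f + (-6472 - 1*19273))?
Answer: 33887 + I*√60513 ≈ 33887.0 + 245.99*I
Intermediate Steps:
f = -34768 (f = -16367 - 18401 = -34768)
s = I*√60513 (s = √(-34768 + (-6472 - 1*19273)) = √(-34768 + (-6472 - 19273)) = √(-34768 - 25745) = √(-60513) = I*√60513 ≈ 245.99*I)
w = -33887 (w = 329*((113 - 5*(-5)) - 241) = 329*((113 + 25) - 241) = 329*(138 - 241) = 329*(-103) = -33887)
s - w = I*√60513 - 1*(-33887) = I*√60513 + 33887 = 33887 + I*√60513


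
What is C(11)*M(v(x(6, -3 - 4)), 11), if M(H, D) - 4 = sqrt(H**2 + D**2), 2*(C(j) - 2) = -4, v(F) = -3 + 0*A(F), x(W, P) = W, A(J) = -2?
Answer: 0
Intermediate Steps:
v(F) = -3 (v(F) = -3 + 0*(-2) = -3 + 0 = -3)
C(j) = 0 (C(j) = 2 + (1/2)*(-4) = 2 - 2 = 0)
M(H, D) = 4 + sqrt(D**2 + H**2) (M(H, D) = 4 + sqrt(H**2 + D**2) = 4 + sqrt(D**2 + H**2))
C(11)*M(v(x(6, -3 - 4)), 11) = 0*(4 + sqrt(11**2 + (-3)**2)) = 0*(4 + sqrt(121 + 9)) = 0*(4 + sqrt(130)) = 0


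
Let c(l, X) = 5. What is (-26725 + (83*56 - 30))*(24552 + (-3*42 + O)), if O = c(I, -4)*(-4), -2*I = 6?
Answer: -539543442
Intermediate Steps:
I = -3 (I = -½*6 = -3)
O = -20 (O = 5*(-4) = -20)
(-26725 + (83*56 - 30))*(24552 + (-3*42 + O)) = (-26725 + (83*56 - 30))*(24552 + (-3*42 - 20)) = (-26725 + (4648 - 30))*(24552 + (-126 - 20)) = (-26725 + 4618)*(24552 - 146) = -22107*24406 = -539543442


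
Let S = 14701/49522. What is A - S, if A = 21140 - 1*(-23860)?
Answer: 2228475299/49522 ≈ 45000.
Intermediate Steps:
S = 14701/49522 (S = 14701*(1/49522) = 14701/49522 ≈ 0.29686)
A = 45000 (A = 21140 + 23860 = 45000)
A - S = 45000 - 1*14701/49522 = 45000 - 14701/49522 = 2228475299/49522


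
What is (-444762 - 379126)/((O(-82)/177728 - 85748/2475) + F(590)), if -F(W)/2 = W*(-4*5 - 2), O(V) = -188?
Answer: -90602304249600/2850990360539 ≈ -31.779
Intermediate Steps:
F(W) = 44*W (F(W) = -2*W*(-4*5 - 2) = -2*W*(-20 - 2) = -2*W*(-22) = -(-44)*W = 44*W)
(-444762 - 379126)/((O(-82)/177728 - 85748/2475) + F(590)) = (-444762 - 379126)/((-188/177728 - 85748/2475) + 44*590) = -823888/((-188*1/177728 - 85748*1/2475) + 25960) = -823888/((-47/44432 - 85748/2475) + 25960) = -823888/(-3810071461/109969200 + 25960) = -823888/2850990360539/109969200 = -823888*109969200/2850990360539 = -90602304249600/2850990360539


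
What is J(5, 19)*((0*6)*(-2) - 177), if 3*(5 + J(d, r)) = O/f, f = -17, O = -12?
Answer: 14337/17 ≈ 843.35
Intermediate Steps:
J(d, r) = -81/17 (J(d, r) = -5 + (-12/(-17))/3 = -5 + (-12*(-1/17))/3 = -5 + (1/3)*(12/17) = -5 + 4/17 = -81/17)
J(5, 19)*((0*6)*(-2) - 177) = -81*((0*6)*(-2) - 177)/17 = -81*(0*(-2) - 177)/17 = -81*(0 - 177)/17 = -81/17*(-177) = 14337/17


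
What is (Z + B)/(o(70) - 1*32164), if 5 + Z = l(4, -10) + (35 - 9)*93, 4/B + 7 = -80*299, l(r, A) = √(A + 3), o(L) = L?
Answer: -57735847/767913138 - I*√7/32094 ≈ -0.075185 - 8.2438e-5*I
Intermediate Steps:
l(r, A) = √(3 + A)
B = -4/23927 (B = 4/(-7 - 80*299) = 4/(-7 - 23920) = 4/(-23927) = 4*(-1/23927) = -4/23927 ≈ -0.00016718)
Z = 2413 + I*√7 (Z = -5 + (√(3 - 10) + (35 - 9)*93) = -5 + (√(-7) + 26*93) = -5 + (I*√7 + 2418) = -5 + (2418 + I*√7) = 2413 + I*√7 ≈ 2413.0 + 2.6458*I)
(Z + B)/(o(70) - 1*32164) = ((2413 + I*√7) - 4/23927)/(70 - 1*32164) = (57735847/23927 + I*√7)/(70 - 32164) = (57735847/23927 + I*√7)/(-32094) = (57735847/23927 + I*√7)*(-1/32094) = -57735847/767913138 - I*√7/32094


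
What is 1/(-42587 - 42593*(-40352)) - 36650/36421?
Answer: -125972770107579/125185655154560 ≈ -1.0063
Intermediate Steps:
1/(-42587 - 42593*(-40352)) - 36650/36421 = -1/40352/(-85180) - 36650*1/36421 = -1/85180*(-1/40352) - 36650/36421 = 1/3437183360 - 36650/36421 = -125972770107579/125185655154560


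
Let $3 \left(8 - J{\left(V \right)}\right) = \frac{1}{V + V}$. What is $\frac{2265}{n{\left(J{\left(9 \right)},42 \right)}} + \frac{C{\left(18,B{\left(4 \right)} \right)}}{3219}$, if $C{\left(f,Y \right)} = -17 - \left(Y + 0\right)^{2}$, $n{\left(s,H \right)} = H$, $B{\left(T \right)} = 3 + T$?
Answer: $\frac{809807}{15022} \approx 53.908$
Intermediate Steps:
$J{\left(V \right)} = 8 - \frac{1}{6 V}$ ($J{\left(V \right)} = 8 - \frac{1}{3 \left(V + V\right)} = 8 - \frac{1}{3 \cdot 2 V} = 8 - \frac{\frac{1}{2} \frac{1}{V}}{3} = 8 - \frac{1}{6 V}$)
$C{\left(f,Y \right)} = -17 - Y^{2}$
$\frac{2265}{n{\left(J{\left(9 \right)},42 \right)}} + \frac{C{\left(18,B{\left(4 \right)} \right)}}{3219} = \frac{2265}{42} + \frac{-17 - \left(3 + 4\right)^{2}}{3219} = 2265 \cdot \frac{1}{42} + \left(-17 - 7^{2}\right) \frac{1}{3219} = \frac{755}{14} + \left(-17 - 49\right) \frac{1}{3219} = \frac{755}{14} - \frac{22}{1073} = \frac{809807}{15022}$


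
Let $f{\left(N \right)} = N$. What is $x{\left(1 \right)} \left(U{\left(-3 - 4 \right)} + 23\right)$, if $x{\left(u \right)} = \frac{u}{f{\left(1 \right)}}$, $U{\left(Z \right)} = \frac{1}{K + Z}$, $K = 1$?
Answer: $\frac{137}{6} \approx 22.833$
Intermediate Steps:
$U{\left(Z \right)} = \frac{1}{1 + Z}$
$x{\left(u \right)} = u$ ($x{\left(u \right)} = \frac{u}{1} = u 1 = u$)
$x{\left(1 \right)} \left(U{\left(-3 - 4 \right)} + 23\right) = 1 \left(\frac{1}{1 - 7} + 23\right) = 1 \left(\frac{1}{-6} + 23\right) = 1 \left(- \frac{1}{6} + 23\right) = 1 \cdot \frac{137}{6} = \frac{137}{6}$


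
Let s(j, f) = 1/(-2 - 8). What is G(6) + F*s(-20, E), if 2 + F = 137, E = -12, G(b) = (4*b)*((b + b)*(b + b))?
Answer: 6885/2 ≈ 3442.5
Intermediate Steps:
G(b) = 16*b³ (G(b) = (4*b)*((2*b)*(2*b)) = (4*b)*(4*b²) = 16*b³)
F = 135 (F = -2 + 137 = 135)
s(j, f) = -⅒ (s(j, f) = 1/(-10) = -⅒)
G(6) + F*s(-20, E) = 16*6³ + 135*(-⅒) = 16*216 - 27/2 = 3456 - 27/2 = 6885/2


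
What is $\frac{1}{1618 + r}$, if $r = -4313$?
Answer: $- \frac{1}{2695} \approx -0.00037106$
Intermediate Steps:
$\frac{1}{1618 + r} = \frac{1}{1618 - 4313} = \frac{1}{-2695} = - \frac{1}{2695}$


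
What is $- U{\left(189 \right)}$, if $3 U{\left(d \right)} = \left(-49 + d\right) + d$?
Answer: $- \frac{329}{3} \approx -109.67$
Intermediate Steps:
$U{\left(d \right)} = - \frac{49}{3} + \frac{2 d}{3}$ ($U{\left(d \right)} = \frac{\left(-49 + d\right) + d}{3} = \frac{-49 + 2 d}{3} = - \frac{49}{3} + \frac{2 d}{3}$)
$- U{\left(189 \right)} = - (- \frac{49}{3} + \frac{2}{3} \cdot 189) = - (- \frac{49}{3} + 126) = \left(-1\right) \frac{329}{3} = - \frac{329}{3}$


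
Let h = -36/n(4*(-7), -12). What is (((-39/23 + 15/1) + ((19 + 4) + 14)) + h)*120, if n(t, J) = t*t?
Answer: 6796950/1127 ≈ 6031.0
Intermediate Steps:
n(t, J) = t**2
h = -9/196 (h = -36/((4*(-7))**2) = -36/((-28)**2) = -36/784 = -36*1/784 = -9/196 ≈ -0.045918)
(((-39/23 + 15/1) + ((19 + 4) + 14)) + h)*120 = (((-39/23 + 15/1) + ((19 + 4) + 14)) - 9/196)*120 = (((-39*1/23 + 15*1) + (23 + 14)) - 9/196)*120 = (((-39/23 + 15) + 37) - 9/196)*120 = ((306/23 + 37) - 9/196)*120 = (1157/23 - 9/196)*120 = (226565/4508)*120 = 6796950/1127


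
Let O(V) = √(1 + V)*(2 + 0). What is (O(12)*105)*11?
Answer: 2310*√13 ≈ 8328.8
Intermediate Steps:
O(V) = 2*√(1 + V) (O(V) = √(1 + V)*2 = 2*√(1 + V))
(O(12)*105)*11 = ((2*√(1 + 12))*105)*11 = ((2*√13)*105)*11 = (210*√13)*11 = 2310*√13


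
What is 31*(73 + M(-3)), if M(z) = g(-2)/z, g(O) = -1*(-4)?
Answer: 6665/3 ≈ 2221.7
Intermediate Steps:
g(O) = 4
M(z) = 4/z
31*(73 + M(-3)) = 31*(73 + 4/(-3)) = 31*(73 + 4*(-⅓)) = 31*(73 - 4/3) = 31*(215/3) = 6665/3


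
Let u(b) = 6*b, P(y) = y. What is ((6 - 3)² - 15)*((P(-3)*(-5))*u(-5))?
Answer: 2700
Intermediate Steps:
((6 - 3)² - 15)*((P(-3)*(-5))*u(-5)) = ((6 - 3)² - 15)*((-3*(-5))*(6*(-5))) = (3² - 15)*(15*(-30)) = (9 - 15)*(-450) = -6*(-450) = 2700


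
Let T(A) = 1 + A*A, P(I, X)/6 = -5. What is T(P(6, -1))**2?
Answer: 811801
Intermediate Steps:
P(I, X) = -30 (P(I, X) = 6*(-5) = -30)
T(A) = 1 + A**2
T(P(6, -1))**2 = (1 + (-30)**2)**2 = (1 + 900)**2 = 901**2 = 811801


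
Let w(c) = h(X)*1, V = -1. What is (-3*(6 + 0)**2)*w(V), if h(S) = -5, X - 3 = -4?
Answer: 540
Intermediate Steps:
X = -1 (X = 3 - 4 = -1)
w(c) = -5 (w(c) = -5*1 = -5)
(-3*(6 + 0)**2)*w(V) = -3*(6 + 0)**2*(-5) = -3*6**2*(-5) = -3*36*(-5) = -108*(-5) = 540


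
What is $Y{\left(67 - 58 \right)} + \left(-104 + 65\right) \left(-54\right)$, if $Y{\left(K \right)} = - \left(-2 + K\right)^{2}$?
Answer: $2057$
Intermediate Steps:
$Y{\left(67 - 58 \right)} + \left(-104 + 65\right) \left(-54\right) = - \left(-2 + \left(67 - 58\right)\right)^{2} + \left(-104 + 65\right) \left(-54\right) = - \left(-2 + 9\right)^{2} - -2106 = - 7^{2} + 2106 = \left(-1\right) 49 + 2106 = -49 + 2106 = 2057$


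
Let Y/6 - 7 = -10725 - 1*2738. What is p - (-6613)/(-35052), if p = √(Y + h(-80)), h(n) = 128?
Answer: -6613/35052 + 4*I*√5038 ≈ -0.18866 + 283.92*I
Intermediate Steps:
Y = -80736 (Y = 42 + 6*(-10725 - 1*2738) = 42 + 6*(-10725 - 2738) = 42 + 6*(-13463) = 42 - 80778 = -80736)
p = 4*I*√5038 (p = √(-80736 + 128) = √(-80608) = 4*I*√5038 ≈ 283.92*I)
p - (-6613)/(-35052) = 4*I*√5038 - (-6613)/(-35052) = 4*I*√5038 - (-6613)*(-1)/35052 = 4*I*√5038 - 1*6613/35052 = 4*I*√5038 - 6613/35052 = -6613/35052 + 4*I*√5038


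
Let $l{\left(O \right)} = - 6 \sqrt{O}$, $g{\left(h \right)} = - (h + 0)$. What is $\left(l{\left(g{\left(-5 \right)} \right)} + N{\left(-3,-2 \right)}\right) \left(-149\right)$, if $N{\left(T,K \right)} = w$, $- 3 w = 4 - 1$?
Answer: $149 + 894 \sqrt{5} \approx 2148.0$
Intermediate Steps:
$w = -1$ ($w = - \frac{4 - 1}{3} = \left(- \frac{1}{3}\right) 3 = -1$)
$N{\left(T,K \right)} = -1$
$g{\left(h \right)} = - h$
$\left(l{\left(g{\left(-5 \right)} \right)} + N{\left(-3,-2 \right)}\right) \left(-149\right) = \left(- 6 \sqrt{\left(-1\right) \left(-5\right)} - 1\right) \left(-149\right) = \left(- 6 \sqrt{5} - 1\right) \left(-149\right) = \left(-1 - 6 \sqrt{5}\right) \left(-149\right) = 149 + 894 \sqrt{5}$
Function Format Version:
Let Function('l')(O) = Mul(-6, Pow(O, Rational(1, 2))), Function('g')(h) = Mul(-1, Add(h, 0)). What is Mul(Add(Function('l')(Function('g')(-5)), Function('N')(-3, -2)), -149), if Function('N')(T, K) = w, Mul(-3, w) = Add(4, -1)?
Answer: Add(149, Mul(894, Pow(5, Rational(1, 2)))) ≈ 2148.0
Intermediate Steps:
w = -1 (w = Mul(Rational(-1, 3), Add(4, -1)) = Mul(Rational(-1, 3), 3) = -1)
Function('N')(T, K) = -1
Function('g')(h) = Mul(-1, h)
Mul(Add(Function('l')(Function('g')(-5)), Function('N')(-3, -2)), -149) = Mul(Add(Mul(-6, Pow(Mul(-1, -5), Rational(1, 2))), -1), -149) = Mul(Add(Mul(-6, Pow(5, Rational(1, 2))), -1), -149) = Mul(Add(-1, Mul(-6, Pow(5, Rational(1, 2)))), -149) = Add(149, Mul(894, Pow(5, Rational(1, 2))))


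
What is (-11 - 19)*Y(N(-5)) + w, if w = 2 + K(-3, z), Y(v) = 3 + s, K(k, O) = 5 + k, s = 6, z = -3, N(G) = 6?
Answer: -266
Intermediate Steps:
Y(v) = 9 (Y(v) = 3 + 6 = 9)
w = 4 (w = 2 + (5 - 3) = 2 + 2 = 4)
(-11 - 19)*Y(N(-5)) + w = (-11 - 19)*9 + 4 = -30*9 + 4 = -270 + 4 = -266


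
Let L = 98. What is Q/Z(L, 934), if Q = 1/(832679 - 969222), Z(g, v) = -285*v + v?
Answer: 1/36218850008 ≈ 2.7610e-11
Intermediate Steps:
Z(g, v) = -284*v
Q = -1/136543 (Q = 1/(-136543) = -1/136543 ≈ -7.3237e-6)
Q/Z(L, 934) = -1/(136543*((-284*934))) = -1/136543/(-265256) = -1/136543*(-1/265256) = 1/36218850008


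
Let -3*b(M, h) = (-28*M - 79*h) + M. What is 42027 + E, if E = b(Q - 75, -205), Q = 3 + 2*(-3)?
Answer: 107780/3 ≈ 35927.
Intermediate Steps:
Q = -3 (Q = 3 - 6 = -3)
b(M, h) = 9*M + 79*h/3 (b(M, h) = -((-28*M - 79*h) + M)/3 = -((-79*h - 28*M) + M)/3 = -(-79*h - 27*M)/3 = 9*M + 79*h/3)
E = -18301/3 (E = 9*(-3 - 75) + (79/3)*(-205) = 9*(-78) - 16195/3 = -702 - 16195/3 = -18301/3 ≈ -6100.3)
42027 + E = 42027 - 18301/3 = 107780/3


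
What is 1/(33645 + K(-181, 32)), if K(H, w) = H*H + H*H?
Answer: 1/99167 ≈ 1.0084e-5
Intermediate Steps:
K(H, w) = 2*H² (K(H, w) = H² + H² = 2*H²)
1/(33645 + K(-181, 32)) = 1/(33645 + 2*(-181)²) = 1/(33645 + 2*32761) = 1/(33645 + 65522) = 1/99167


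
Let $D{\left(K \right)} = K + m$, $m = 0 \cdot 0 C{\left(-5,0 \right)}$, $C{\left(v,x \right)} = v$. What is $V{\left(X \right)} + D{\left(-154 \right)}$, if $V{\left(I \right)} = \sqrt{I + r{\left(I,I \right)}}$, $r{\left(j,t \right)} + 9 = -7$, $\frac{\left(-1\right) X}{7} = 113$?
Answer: $-154 + i \sqrt{807} \approx -154.0 + 28.408 i$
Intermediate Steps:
$X = -791$ ($X = \left(-7\right) 113 = -791$)
$r{\left(j,t \right)} = -16$ ($r{\left(j,t \right)} = -9 - 7 = -16$)
$V{\left(I \right)} = \sqrt{-16 + I}$ ($V{\left(I \right)} = \sqrt{I - 16} = \sqrt{-16 + I}$)
$m = 0$ ($m = 0 \cdot 0 \left(-5\right) = 0 \left(-5\right) = 0$)
$D{\left(K \right)} = K$ ($D{\left(K \right)} = K + 0 = K$)
$V{\left(X \right)} + D{\left(-154 \right)} = \sqrt{-16 - 791} - 154 = \sqrt{-807} - 154 = i \sqrt{807} - 154 = -154 + i \sqrt{807}$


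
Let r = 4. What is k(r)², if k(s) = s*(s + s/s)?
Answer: 400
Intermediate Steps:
k(s) = s*(1 + s) (k(s) = s*(s + 1) = s*(1 + s))
k(r)² = (4*(1 + 4))² = (4*5)² = 20² = 400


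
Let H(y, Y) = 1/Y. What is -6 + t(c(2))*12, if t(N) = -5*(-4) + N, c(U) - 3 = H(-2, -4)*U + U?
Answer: 288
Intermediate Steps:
c(U) = 3 + 3*U/4 (c(U) = 3 + (U/(-4) + U) = 3 + (-U/4 + U) = 3 + 3*U/4)
t(N) = 20 + N
-6 + t(c(2))*12 = -6 + (20 + (3 + (3/4)*2))*12 = -6 + (20 + (3 + 3/2))*12 = -6 + (20 + 9/2)*12 = -6 + (49/2)*12 = -6 + 294 = 288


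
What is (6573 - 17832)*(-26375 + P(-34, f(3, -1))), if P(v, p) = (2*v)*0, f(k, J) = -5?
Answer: 296956125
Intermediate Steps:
P(v, p) = 0
(6573 - 17832)*(-26375 + P(-34, f(3, -1))) = (6573 - 17832)*(-26375 + 0) = -11259*(-26375) = 296956125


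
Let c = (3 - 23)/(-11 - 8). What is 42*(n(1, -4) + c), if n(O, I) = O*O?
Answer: 1638/19 ≈ 86.211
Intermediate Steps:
n(O, I) = O**2
c = 20/19 (c = -20/(-19) = -20*(-1/19) = 20/19 ≈ 1.0526)
42*(n(1, -4) + c) = 42*(1**2 + 20/19) = 42*(1 + 20/19) = 42*(39/19) = 1638/19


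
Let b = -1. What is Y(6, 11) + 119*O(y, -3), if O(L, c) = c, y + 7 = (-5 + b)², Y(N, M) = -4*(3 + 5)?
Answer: -389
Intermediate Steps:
Y(N, M) = -32 (Y(N, M) = -4*8 = -32)
y = 29 (y = -7 + (-5 - 1)² = -7 + (-6)² = -7 + 36 = 29)
Y(6, 11) + 119*O(y, -3) = -32 + 119*(-3) = -32 - 357 = -389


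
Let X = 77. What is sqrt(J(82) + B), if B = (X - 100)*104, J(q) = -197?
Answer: I*sqrt(2589) ≈ 50.882*I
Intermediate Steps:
B = -2392 (B = (77 - 100)*104 = -23*104 = -2392)
sqrt(J(82) + B) = sqrt(-197 - 2392) = sqrt(-2589) = I*sqrt(2589)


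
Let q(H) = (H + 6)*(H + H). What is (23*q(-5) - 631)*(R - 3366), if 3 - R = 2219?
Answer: 4806102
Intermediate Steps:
R = -2216 (R = 3 - 1*2219 = 3 - 2219 = -2216)
q(H) = 2*H*(6 + H) (q(H) = (6 + H)*(2*H) = 2*H*(6 + H))
(23*q(-5) - 631)*(R - 3366) = (23*(2*(-5)*(6 - 5)) - 631)*(-2216 - 3366) = (23*(2*(-5)*1) - 631)*(-5582) = (23*(-10) - 631)*(-5582) = (-230 - 631)*(-5582) = -861*(-5582) = 4806102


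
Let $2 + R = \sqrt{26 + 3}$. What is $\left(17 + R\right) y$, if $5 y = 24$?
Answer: $72 + \frac{24 \sqrt{29}}{5} \approx 97.849$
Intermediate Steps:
$y = \frac{24}{5}$ ($y = \frac{1}{5} \cdot 24 = \frac{24}{5} \approx 4.8$)
$R = -2 + \sqrt{29}$ ($R = -2 + \sqrt{26 + 3} = -2 + \sqrt{29} \approx 3.3852$)
$\left(17 + R\right) y = \left(17 - \left(2 - \sqrt{29}\right)\right) \frac{24}{5} = \left(15 + \sqrt{29}\right) \frac{24}{5} = 72 + \frac{24 \sqrt{29}}{5}$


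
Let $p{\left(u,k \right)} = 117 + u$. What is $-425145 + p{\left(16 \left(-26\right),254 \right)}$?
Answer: $-425444$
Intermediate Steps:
$-425145 + p{\left(16 \left(-26\right),254 \right)} = -425145 + \left(117 + 16 \left(-26\right)\right) = -425145 + \left(117 - 416\right) = -425145 - 299 = -425444$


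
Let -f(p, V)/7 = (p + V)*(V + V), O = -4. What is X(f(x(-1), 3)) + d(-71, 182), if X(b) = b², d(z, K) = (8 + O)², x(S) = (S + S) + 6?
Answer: 86452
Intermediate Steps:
x(S) = 6 + 2*S (x(S) = 2*S + 6 = 6 + 2*S)
f(p, V) = -14*V*(V + p) (f(p, V) = -7*(p + V)*(V + V) = -7*(V + p)*2*V = -14*V*(V + p))
d(z, K) = 16 (d(z, K) = (8 - 4)² = 4² = 16)
X(f(x(-1), 3)) + d(-71, 182) = (-14*3*(3 + (6 + 2*(-1))))² + 16 = (-14*3*(3 + (6 - 2)))² + 16 = (-14*3*(3 + 4))² + 16 = (-14*3*7)² + 16 = (-294)² + 16 = 86436 + 16 = 86452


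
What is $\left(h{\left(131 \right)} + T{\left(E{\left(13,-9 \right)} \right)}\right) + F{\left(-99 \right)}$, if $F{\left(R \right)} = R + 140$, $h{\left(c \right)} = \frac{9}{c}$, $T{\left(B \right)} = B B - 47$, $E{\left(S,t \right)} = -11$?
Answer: $\frac{15074}{131} \approx 115.07$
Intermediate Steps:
$T{\left(B \right)} = -47 + B^{2}$ ($T{\left(B \right)} = B^{2} - 47 = -47 + B^{2}$)
$F{\left(R \right)} = 140 + R$
$\left(h{\left(131 \right)} + T{\left(E{\left(13,-9 \right)} \right)}\right) + F{\left(-99 \right)} = \left(\frac{9}{131} - \left(47 - \left(-11\right)^{2}\right)\right) + \left(140 - 99\right) = \left(9 \cdot \frac{1}{131} + \left(-47 + 121\right)\right) + 41 = \left(\frac{9}{131} + 74\right) + 41 = \frac{9703}{131} + 41 = \frac{15074}{131}$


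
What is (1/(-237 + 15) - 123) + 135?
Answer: 2663/222 ≈ 11.995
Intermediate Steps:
(1/(-237 + 15) - 123) + 135 = (1/(-222) - 123) + 135 = (-1/222 - 123) + 135 = -27307/222 + 135 = 2663/222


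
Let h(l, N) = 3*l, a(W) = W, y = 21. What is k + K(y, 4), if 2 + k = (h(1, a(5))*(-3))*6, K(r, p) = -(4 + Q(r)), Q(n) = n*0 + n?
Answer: -81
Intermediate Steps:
Q(n) = n (Q(n) = 0 + n = n)
K(r, p) = -4 - r (K(r, p) = -(4 + r) = -4 - r)
k = -56 (k = -2 + ((3*1)*(-3))*6 = -2 + (3*(-3))*6 = -2 - 9*6 = -2 - 54 = -56)
k + K(y, 4) = -56 + (-4 - 1*21) = -56 + (-4 - 21) = -56 - 25 = -81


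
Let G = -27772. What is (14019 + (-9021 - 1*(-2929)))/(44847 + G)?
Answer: 7927/17075 ≈ 0.46425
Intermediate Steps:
(14019 + (-9021 - 1*(-2929)))/(44847 + G) = (14019 + (-9021 - 1*(-2929)))/(44847 - 27772) = (14019 + (-9021 + 2929))/17075 = (14019 - 6092)*(1/17075) = 7927*(1/17075) = 7927/17075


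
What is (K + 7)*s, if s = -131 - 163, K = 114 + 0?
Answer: -35574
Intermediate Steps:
K = 114
s = -294
(K + 7)*s = (114 + 7)*(-294) = 121*(-294) = -35574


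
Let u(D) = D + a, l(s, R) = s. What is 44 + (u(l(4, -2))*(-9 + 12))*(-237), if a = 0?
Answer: -2800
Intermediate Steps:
u(D) = D (u(D) = D + 0 = D)
44 + (u(l(4, -2))*(-9 + 12))*(-237) = 44 + (4*(-9 + 12))*(-237) = 44 + (4*3)*(-237) = 44 + 12*(-237) = 44 - 2844 = -2800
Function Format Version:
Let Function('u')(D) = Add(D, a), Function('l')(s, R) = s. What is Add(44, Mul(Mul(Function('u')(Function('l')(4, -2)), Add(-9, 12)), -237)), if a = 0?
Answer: -2800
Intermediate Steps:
Function('u')(D) = D (Function('u')(D) = Add(D, 0) = D)
Add(44, Mul(Mul(Function('u')(Function('l')(4, -2)), Add(-9, 12)), -237)) = Add(44, Mul(Mul(4, Add(-9, 12)), -237)) = Add(44, Mul(Mul(4, 3), -237)) = Add(44, Mul(12, -237)) = Add(44, -2844) = -2800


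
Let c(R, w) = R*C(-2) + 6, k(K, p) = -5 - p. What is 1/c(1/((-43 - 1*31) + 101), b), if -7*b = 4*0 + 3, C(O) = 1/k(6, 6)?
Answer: 297/1781 ≈ 0.16676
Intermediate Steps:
C(O) = -1/11 (C(O) = 1/(-5 - 1*6) = 1/(-5 - 6) = 1/(-11) = -1/11)
b = -3/7 (b = -(4*0 + 3)/7 = -(0 + 3)/7 = -⅐*3 = -3/7 ≈ -0.42857)
c(R, w) = 6 - R/11 (c(R, w) = R*(-1/11) + 6 = -R/11 + 6 = 6 - R/11)
1/c(1/((-43 - 1*31) + 101), b) = 1/(6 - 1/(11*((-43 - 1*31) + 101))) = 1/(6 - 1/(11*((-43 - 31) + 101))) = 1/(6 - 1/(11*(-74 + 101))) = 1/(6 - 1/11/27) = 1/(6 - 1/11*1/27) = 1/(6 - 1/297) = 1/(1781/297) = 297/1781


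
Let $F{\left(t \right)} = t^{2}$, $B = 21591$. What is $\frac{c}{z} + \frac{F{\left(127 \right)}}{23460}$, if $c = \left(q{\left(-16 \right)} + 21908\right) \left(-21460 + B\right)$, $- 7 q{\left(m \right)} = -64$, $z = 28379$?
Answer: $\frac{474703623437}{4660399380} \approx 101.86$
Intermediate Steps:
$q{\left(m \right)} = \frac{64}{7}$ ($q{\left(m \right)} = \left(- \frac{1}{7}\right) \left(-64\right) = \frac{64}{7}$)
$c = \frac{20098020}{7}$ ($c = \left(\frac{64}{7} + 21908\right) \left(-21460 + 21591\right) = \frac{153420}{7} \cdot 131 = \frac{20098020}{7} \approx 2.8711 \cdot 10^{6}$)
$\frac{c}{z} + \frac{F{\left(127 \right)}}{23460} = \frac{20098020}{7 \cdot 28379} + \frac{127^{2}}{23460} = \frac{20098020}{7} \cdot \frac{1}{28379} + 16129 \cdot \frac{1}{23460} = \frac{20098020}{198653} + \frac{16129}{23460} = \frac{474703623437}{4660399380}$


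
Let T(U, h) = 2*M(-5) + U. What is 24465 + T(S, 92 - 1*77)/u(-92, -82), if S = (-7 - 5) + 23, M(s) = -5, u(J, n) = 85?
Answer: 2079526/85 ≈ 24465.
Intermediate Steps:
S = 11 (S = -12 + 23 = 11)
T(U, h) = -10 + U (T(U, h) = 2*(-5) + U = -10 + U)
24465 + T(S, 92 - 1*77)/u(-92, -82) = 24465 + (-10 + 11)/85 = 24465 + 1*(1/85) = 24465 + 1/85 = 2079526/85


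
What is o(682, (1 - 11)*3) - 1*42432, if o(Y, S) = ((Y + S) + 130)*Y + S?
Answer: 490862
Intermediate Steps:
o(Y, S) = S + Y*(130 + S + Y) (o(Y, S) = ((S + Y) + 130)*Y + S = (130 + S + Y)*Y + S = Y*(130 + S + Y) + S = S + Y*(130 + S + Y))
o(682, (1 - 11)*3) - 1*42432 = ((1 - 11)*3 + 682**2 + 130*682 + ((1 - 11)*3)*682) - 1*42432 = (-10*3 + 465124 + 88660 - 10*3*682) - 42432 = (-30 + 465124 + 88660 - 30*682) - 42432 = (-30 + 465124 + 88660 - 20460) - 42432 = 533294 - 42432 = 490862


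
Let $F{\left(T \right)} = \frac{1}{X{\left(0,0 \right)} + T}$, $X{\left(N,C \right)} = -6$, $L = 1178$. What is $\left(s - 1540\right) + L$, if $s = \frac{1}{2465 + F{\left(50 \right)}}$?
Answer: $- \frac{39262838}{108461} \approx -362.0$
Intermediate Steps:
$F{\left(T \right)} = \frac{1}{-6 + T}$
$s = \frac{44}{108461}$ ($s = \frac{1}{2465 + \frac{1}{-6 + 50}} = \frac{1}{2465 + \frac{1}{44}} = \frac{1}{\frac{108461}{44}} = \frac{44}{108461} \approx 0.00040568$)
$\left(s - 1540\right) + L = \left(\frac{44}{108461} - 1540\right) + 1178 = - \frac{167029896}{108461} + 1178 = - \frac{39262838}{108461}$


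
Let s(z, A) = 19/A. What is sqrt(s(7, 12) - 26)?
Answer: I*sqrt(879)/6 ≈ 4.9413*I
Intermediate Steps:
sqrt(s(7, 12) - 26) = sqrt(19/12 - 26) = sqrt(-293/12) = I*sqrt(879)/6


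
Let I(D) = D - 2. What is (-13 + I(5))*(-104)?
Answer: 1040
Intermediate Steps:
I(D) = -2 + D
(-13 + I(5))*(-104) = (-13 + (-2 + 5))*(-104) = (-13 + 3)*(-104) = -10*(-104) = 1040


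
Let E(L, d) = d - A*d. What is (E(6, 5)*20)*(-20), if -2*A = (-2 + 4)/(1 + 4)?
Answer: -2400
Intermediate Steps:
A = -⅕ (A = -(-2 + 4)/(2*(1 + 4)) = -1/5 = -½*⅖ = -⅕ ≈ -0.20000)
E(L, d) = 6*d/5 (E(L, d) = d - (-1)*d/5 = d + d/5 = 6*d/5)
(E(6, 5)*20)*(-20) = (((6/5)*5)*20)*(-20) = (6*20)*(-20) = 120*(-20) = -2400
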